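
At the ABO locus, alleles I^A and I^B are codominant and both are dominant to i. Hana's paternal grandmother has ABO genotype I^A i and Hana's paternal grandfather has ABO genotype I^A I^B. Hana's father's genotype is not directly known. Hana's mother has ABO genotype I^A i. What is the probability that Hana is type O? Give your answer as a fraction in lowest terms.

1/8

Hana's father's ABO genotype from I^A i × I^A I^B: 1/4 I^A I^A, 1/4 I^A I^B, 1/4 I^A i, 1/4 I^B i.
Crossing each possibility with the mother I^A i and summing P(type O): 1/4·0 + 1/4·0 + 1/4·1/4 + 1/4·1/4 = 1/8.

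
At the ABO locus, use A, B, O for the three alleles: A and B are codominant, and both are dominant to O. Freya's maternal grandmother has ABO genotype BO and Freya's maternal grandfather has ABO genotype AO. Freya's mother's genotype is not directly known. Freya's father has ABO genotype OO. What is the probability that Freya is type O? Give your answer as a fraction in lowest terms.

1/2

Freya's mother's ABO genotype from BO × AO: 1/4 AB, 1/4 AO, 1/4 BO, 1/4 OO.
Crossing each possibility with the father OO and summing P(type O): 1/4·0 + 1/4·1/2 + 1/4·1/2 + 1/4·1 = 1/2.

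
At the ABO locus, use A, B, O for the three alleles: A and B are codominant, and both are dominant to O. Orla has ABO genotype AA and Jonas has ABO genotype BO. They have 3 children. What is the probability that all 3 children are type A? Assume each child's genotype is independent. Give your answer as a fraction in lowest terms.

1/8

ABO cross AA × BO → 1/2 A, 1/2 AB.
So P(type A) = 1/2 per child.
All 3 independent: (1/2)^3 = 1/8.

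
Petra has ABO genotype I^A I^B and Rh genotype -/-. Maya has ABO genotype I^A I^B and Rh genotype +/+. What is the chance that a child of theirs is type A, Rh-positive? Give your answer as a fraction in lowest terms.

1/4

ABO cross I^A I^B × I^A I^B → offspring phenotypes: 1/4 A, 1/4 B, 1/2 AB.
Rh cross -/- × +/+ → 1 Rh+.
Independent loci: P(type A, Rh-positive) = 1/4 × 1 = 1/4.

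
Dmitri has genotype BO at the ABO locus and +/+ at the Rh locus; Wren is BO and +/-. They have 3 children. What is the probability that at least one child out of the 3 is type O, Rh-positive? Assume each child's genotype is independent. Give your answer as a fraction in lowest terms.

ABO cross BO × BO → 1/4 O, 3/4 B.
Rh cross +/+ × +/- → 1 Rh+; so P(type O, Rh-positive) = 1/4 × 1 = 1/4 per child.
P(none) = (3/4)^3 = 27/64; P(at least one) = 1 − 27/64 = 37/64.

37/64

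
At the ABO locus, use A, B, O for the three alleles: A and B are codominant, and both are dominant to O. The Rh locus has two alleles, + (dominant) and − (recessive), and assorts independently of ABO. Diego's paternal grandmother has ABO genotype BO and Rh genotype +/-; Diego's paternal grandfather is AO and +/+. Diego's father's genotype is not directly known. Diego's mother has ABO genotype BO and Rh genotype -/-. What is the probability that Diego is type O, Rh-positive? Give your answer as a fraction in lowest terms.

3/16

Diego's father's ABO genotype from BO × AO: 1/4 AB, 1/4 AO, 1/4 BO, 1/4 OO.
Crossing each possibility with the mother BO and summing P(type O): 1/4·0 + 1/4·1/4 + 1/4·1/4 + 1/4·1/2 = 1/4.
Similarly for Rh via the father's Rh distribution: P(Rh+) = 3/4.
Independent loci: 1/4 × 3/4 = 3/16.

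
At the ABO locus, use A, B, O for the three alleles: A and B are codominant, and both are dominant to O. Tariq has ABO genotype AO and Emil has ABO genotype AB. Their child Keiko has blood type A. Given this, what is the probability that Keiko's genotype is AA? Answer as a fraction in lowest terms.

1/2

Cross AO × AB → 1/4 AA, 1/4 AB, 1/4 AO, 1/4 BO.
Type-A genotypes among offspring: AA (1/4), AO (1/4); total 1/2.
P(AA | type A) = (1/4) / (1/2) = 1/2.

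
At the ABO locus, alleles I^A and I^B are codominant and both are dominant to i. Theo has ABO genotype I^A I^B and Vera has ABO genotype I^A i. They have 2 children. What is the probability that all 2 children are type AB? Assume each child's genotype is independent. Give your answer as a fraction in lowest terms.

ABO cross I^A I^B × I^A i → 1/2 A, 1/4 B, 1/4 AB.
So P(type AB) = 1/4 per child.
All 2 independent: (1/4)^2 = 1/16.

1/16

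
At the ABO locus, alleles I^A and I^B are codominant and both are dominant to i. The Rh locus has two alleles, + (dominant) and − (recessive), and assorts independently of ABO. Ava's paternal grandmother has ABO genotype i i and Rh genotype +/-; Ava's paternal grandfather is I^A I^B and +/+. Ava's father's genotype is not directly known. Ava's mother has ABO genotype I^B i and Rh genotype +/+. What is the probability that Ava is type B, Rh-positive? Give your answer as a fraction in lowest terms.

Ava's father's ABO genotype from i i × I^A I^B: 1/2 I^A i, 1/2 I^B i.
Crossing each possibility with the mother I^B i and summing P(type B): 1/2·1/4 + 1/2·3/4 = 1/2.
Similarly for Rh via the father's Rh distribution: P(Rh+) = 1.
Independent loci: 1/2 × 1 = 1/2.

1/2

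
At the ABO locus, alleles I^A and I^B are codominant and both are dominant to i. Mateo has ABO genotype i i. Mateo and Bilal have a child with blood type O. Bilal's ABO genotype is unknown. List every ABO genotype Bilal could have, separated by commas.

For each candidate genotype of Bilal, check whether crossing it with i i can produce every observed child phenotype.
  I^A I^A → possible child types {A} ✗
  I^A I^B → possible child types {A, B} ✗
  I^A i → possible child types {O, A} ✓
  I^B I^B → possible child types {B} ✗
  I^B i → possible child types {O, B} ✓
  i i → possible child types {O} ✓

I^A i, I^B i, i i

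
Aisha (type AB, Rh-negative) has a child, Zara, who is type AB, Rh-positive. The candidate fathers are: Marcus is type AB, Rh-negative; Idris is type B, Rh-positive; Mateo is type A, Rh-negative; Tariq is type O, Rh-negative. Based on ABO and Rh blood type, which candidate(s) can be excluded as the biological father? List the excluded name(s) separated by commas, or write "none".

A candidate is excluded only if no genotype consistent with his phenotype could produce a type AB, Rh-positive child with a type AB, Rh-negative mother.
Marcus (type AB, Rh-): no genotype consistent with that phenotype can produce a type-AB Rh+ child with a type-AB mother.
Mateo (type A, Rh-): no genotype consistent with that phenotype can produce a type-AB Rh+ child with a type-AB mother.
Tariq (type O, Rh-): no genotype consistent with that phenotype can produce a type-AB Rh+ child with a type-AB mother.

Marcus, Mateo, Tariq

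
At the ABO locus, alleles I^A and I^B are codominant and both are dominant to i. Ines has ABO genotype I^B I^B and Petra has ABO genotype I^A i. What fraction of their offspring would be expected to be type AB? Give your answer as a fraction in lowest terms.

ABO cross I^B I^B × I^A i → offspring phenotypes: 1/2 B, 1/2 AB.
So P(type AB) = 1/2.

1/2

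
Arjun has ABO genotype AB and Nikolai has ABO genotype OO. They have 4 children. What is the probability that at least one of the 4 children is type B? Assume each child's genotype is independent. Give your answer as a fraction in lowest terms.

15/16

ABO cross AB × OO → 1/2 A, 1/2 B.
So P(type B) = 1/2 per child.
P(none) = (1/2)^4 = 1/16; P(at least one) = 1 − 1/16 = 15/16.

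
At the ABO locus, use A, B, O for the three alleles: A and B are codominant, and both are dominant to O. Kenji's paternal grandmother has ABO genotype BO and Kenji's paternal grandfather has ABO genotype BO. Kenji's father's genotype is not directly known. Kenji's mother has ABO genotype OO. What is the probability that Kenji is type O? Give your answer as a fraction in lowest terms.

1/2

Kenji's father's ABO genotype from BO × BO: 1/4 BB, 1/2 BO, 1/4 OO.
Crossing each possibility with the mother OO and summing P(type O): 1/4·0 + 1/2·1/2 + 1/4·1 = 1/2.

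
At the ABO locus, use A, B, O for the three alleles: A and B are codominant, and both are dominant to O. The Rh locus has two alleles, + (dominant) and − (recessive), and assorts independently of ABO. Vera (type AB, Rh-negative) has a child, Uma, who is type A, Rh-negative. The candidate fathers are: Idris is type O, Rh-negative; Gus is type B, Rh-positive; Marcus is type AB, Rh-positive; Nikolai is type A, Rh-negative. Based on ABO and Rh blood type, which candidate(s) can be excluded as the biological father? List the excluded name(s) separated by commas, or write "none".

A candidate is excluded only if no genotype consistent with his phenotype could produce a type A, Rh-negative child with a type AB, Rh-negative mother.
Every candidate has at least one consistent genotype combination, so none can be excluded.

none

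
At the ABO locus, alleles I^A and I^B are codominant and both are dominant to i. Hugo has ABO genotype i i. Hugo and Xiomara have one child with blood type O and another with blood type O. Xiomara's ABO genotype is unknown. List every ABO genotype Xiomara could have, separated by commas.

I^A i, I^B i, i i

For each candidate genotype of Xiomara, check whether crossing it with i i can produce every observed child phenotype.
  I^A I^A → possible child types {A} ✗
  I^A I^B → possible child types {A, B} ✗
  I^A i → possible child types {O, A} ✓
  I^B I^B → possible child types {B} ✗
  I^B i → possible child types {O, B} ✓
  i i → possible child types {O} ✓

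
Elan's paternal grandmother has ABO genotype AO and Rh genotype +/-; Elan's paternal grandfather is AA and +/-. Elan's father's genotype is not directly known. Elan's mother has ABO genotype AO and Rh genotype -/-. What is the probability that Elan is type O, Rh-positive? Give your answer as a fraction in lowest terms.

Elan's father's ABO genotype from AO × AA: 1/2 AA, 1/2 AO.
Crossing each possibility with the mother AO and summing P(type O): 1/2·0 + 1/2·1/4 = 1/8.
Similarly for Rh via the father's Rh distribution: P(Rh+) = 1/2.
Independent loci: 1/8 × 1/2 = 1/16.

1/16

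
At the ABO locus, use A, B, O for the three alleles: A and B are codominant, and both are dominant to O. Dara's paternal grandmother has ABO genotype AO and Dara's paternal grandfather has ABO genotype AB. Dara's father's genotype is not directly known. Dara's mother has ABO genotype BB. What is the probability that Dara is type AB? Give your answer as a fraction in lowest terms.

Dara's father's ABO genotype from AO × AB: 1/4 AA, 1/4 AB, 1/4 AO, 1/4 BO.
Crossing each possibility with the mother BB and summing P(type AB): 1/4·1 + 1/4·1/2 + 1/4·1/2 + 1/4·0 = 1/2.

1/2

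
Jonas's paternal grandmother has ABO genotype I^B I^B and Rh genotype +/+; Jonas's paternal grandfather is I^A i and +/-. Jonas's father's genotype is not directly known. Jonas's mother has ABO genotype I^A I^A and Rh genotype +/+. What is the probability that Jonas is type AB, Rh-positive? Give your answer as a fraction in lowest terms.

1/2

Jonas's father's ABO genotype from I^B I^B × I^A i: 1/2 I^A I^B, 1/2 I^B i.
Crossing each possibility with the mother I^A I^A and summing P(type AB): 1/2·1/2 + 1/2·1/2 = 1/2.
Similarly for Rh via the father's Rh distribution: P(Rh+) = 1.
Independent loci: 1/2 × 1 = 1/2.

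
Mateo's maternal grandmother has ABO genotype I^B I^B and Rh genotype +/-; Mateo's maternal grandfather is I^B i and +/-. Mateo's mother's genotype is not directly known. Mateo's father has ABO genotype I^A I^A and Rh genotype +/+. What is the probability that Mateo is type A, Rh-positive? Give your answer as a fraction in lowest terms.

1/4

Mateo's mother's ABO genotype from I^B I^B × I^B i: 1/2 I^B I^B, 1/2 I^B i.
Crossing each possibility with the father I^A I^A and summing P(type A): 1/2·0 + 1/2·1/2 = 1/4.
Similarly for Rh via the mother's Rh distribution: P(Rh+) = 1.
Independent loci: 1/4 × 1 = 1/4.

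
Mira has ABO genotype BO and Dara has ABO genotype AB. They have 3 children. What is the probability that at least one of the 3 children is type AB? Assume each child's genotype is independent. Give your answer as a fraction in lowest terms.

ABO cross BO × AB → 1/4 A, 1/2 B, 1/4 AB.
So P(type AB) = 1/4 per child.
P(none) = (3/4)^3 = 27/64; P(at least one) = 1 − 27/64 = 37/64.

37/64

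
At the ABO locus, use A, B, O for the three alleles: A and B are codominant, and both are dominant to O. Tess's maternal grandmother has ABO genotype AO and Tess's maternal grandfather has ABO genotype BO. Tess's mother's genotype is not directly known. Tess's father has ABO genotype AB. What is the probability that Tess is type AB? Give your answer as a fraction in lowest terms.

Tess's mother's ABO genotype from AO × BO: 1/4 AB, 1/4 AO, 1/4 BO, 1/4 OO.
Crossing each possibility with the father AB and summing P(type AB): 1/4·1/2 + 1/4·1/4 + 1/4·1/4 + 1/4·0 = 1/4.

1/4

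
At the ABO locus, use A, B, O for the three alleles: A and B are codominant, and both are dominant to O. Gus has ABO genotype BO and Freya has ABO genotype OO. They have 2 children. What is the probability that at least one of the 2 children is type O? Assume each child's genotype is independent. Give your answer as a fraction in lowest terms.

3/4

ABO cross BO × OO → 1/2 O, 1/2 B.
So P(type O) = 1/2 per child.
P(none) = (1/2)^2 = 1/4; P(at least one) = 1 − 1/4 = 3/4.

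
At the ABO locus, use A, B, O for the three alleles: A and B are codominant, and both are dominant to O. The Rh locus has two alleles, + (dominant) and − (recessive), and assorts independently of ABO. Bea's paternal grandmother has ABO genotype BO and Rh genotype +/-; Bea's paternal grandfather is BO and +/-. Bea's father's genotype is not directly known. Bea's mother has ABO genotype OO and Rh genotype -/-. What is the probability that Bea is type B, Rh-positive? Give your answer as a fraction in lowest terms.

1/4

Bea's father's ABO genotype from BO × BO: 1/4 BB, 1/2 BO, 1/4 OO.
Crossing each possibility with the mother OO and summing P(type B): 1/4·1 + 1/2·1/2 + 1/4·0 = 1/2.
Similarly for Rh via the father's Rh distribution: P(Rh+) = 1/2.
Independent loci: 1/2 × 1/2 = 1/4.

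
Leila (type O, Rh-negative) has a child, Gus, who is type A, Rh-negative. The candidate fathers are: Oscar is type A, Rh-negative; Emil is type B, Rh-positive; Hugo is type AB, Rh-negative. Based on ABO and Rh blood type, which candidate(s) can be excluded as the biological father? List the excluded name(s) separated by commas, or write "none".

Emil

A candidate is excluded only if no genotype consistent with his phenotype could produce a type A, Rh-negative child with a type O, Rh-negative mother.
Emil (type B, Rh+): no genotype consistent with that phenotype can produce a type-A Rh- child with a type-O mother.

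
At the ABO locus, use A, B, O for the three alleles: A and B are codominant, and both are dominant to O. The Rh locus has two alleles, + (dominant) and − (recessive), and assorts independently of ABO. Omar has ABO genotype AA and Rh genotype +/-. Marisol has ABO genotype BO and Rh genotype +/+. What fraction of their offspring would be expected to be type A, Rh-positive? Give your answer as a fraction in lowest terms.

ABO cross AA × BO → offspring phenotypes: 1/2 A, 1/2 AB.
Rh cross +/- × +/+ → 1 Rh+.
Independent loci: P(type A, Rh-positive) = 1/2 × 1 = 1/2.

1/2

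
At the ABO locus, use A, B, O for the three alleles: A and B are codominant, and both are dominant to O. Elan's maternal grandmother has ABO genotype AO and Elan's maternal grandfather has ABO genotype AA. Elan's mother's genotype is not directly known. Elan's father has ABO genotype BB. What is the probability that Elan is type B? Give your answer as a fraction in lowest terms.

Elan's mother's ABO genotype from AO × AA: 1/2 AA, 1/2 AO.
Crossing each possibility with the father BB and summing P(type B): 1/2·0 + 1/2·1/2 = 1/4.

1/4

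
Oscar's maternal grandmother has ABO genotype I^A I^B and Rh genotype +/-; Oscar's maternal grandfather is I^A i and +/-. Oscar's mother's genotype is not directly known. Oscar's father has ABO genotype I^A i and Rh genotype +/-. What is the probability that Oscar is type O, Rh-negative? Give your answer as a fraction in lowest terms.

Oscar's mother's ABO genotype from I^A I^B × I^A i: 1/4 I^A I^A, 1/4 I^A I^B, 1/4 I^A i, 1/4 I^B i.
Crossing each possibility with the father I^A i and summing P(type O): 1/4·0 + 1/4·0 + 1/4·1/4 + 1/4·1/4 = 1/8.
Similarly for Rh via the mother's Rh distribution: P(Rh-) = 1/4.
Independent loci: 1/8 × 1/4 = 1/32.

1/32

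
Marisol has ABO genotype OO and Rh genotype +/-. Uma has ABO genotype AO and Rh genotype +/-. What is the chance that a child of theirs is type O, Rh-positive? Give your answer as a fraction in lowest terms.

3/8

ABO cross OO × AO → offspring phenotypes: 1/2 O, 1/2 A.
Rh cross +/- × +/- → 3/4 Rh+, 1/4 Rh-.
Independent loci: P(type O, Rh-positive) = 1/2 × 3/4 = 3/8.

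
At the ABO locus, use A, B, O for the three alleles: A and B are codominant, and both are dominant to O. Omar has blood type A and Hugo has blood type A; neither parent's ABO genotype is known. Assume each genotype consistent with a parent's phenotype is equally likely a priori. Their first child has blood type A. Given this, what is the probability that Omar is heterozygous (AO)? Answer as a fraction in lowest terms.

Possible genotypes: Omar ∈ {AA, AO}; Hugo ∈ {AA, AO}.
Weight each parental genotype pair by prior × P(type-A child):
  AA × AA: posterior weight 4/15.
  AA × AO: posterior weight 4/15.
  AO × AA: posterior weight 4/15.
  AO × AO: posterior weight 1/5.
Sum the posterior weight over pairs where Omar is AO: 7/15.

7/15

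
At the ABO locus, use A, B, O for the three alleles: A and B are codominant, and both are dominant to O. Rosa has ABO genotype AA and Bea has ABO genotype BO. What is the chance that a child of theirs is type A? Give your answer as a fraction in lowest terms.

1/2

ABO cross AA × BO → offspring phenotypes: 1/2 A, 1/2 AB.
So P(type A) = 1/2.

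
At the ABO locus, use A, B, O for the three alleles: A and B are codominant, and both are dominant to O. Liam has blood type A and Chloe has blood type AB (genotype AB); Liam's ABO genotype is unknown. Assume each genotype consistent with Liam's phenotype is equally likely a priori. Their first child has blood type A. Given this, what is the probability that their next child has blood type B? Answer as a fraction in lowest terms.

Possible genotypes: Liam ∈ {AA, AO}; Chloe ∈ {AB}.
Weight each parental genotype pair by prior × P(type-A child):
  AA × AB: posterior weight 1/2; P(next child type B) = 0.
  AO × AB: posterior weight 1/2; P(next child type B) = 1/4.
Weighted sum = 1/8.

1/8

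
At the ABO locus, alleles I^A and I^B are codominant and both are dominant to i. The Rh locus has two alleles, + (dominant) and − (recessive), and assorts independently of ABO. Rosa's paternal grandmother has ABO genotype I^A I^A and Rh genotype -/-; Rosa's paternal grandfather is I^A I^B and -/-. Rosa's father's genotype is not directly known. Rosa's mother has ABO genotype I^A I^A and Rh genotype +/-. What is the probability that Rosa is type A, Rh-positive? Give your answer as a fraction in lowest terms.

3/8

Rosa's father's ABO genotype from I^A I^A × I^A I^B: 1/2 I^A I^A, 1/2 I^A I^B.
Crossing each possibility with the mother I^A I^A and summing P(type A): 1/2·1 + 1/2·1/2 = 3/4.
Similarly for Rh via the father's Rh distribution: P(Rh+) = 1/2.
Independent loci: 3/4 × 1/2 = 3/8.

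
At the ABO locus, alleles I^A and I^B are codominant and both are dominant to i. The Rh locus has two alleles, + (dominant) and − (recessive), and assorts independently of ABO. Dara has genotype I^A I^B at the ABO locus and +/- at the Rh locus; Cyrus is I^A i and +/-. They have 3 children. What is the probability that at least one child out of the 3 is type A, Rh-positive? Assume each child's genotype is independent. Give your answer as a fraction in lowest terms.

387/512

ABO cross I^A I^B × I^A i → 1/2 A, 1/4 B, 1/4 AB.
Rh cross +/- × +/- → 3/4 Rh+, 1/4 Rh-; so P(type A, Rh-positive) = 1/2 × 3/4 = 3/8 per child.
P(none) = (5/8)^3 = 125/512; P(at least one) = 1 − 125/512 = 387/512.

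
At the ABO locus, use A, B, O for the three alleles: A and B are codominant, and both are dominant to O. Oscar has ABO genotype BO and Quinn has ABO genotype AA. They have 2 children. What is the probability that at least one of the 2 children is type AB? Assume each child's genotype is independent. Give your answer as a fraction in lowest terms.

3/4

ABO cross BO × AA → 1/2 A, 1/2 AB.
So P(type AB) = 1/2 per child.
P(none) = (1/2)^2 = 1/4; P(at least one) = 1 − 1/4 = 3/4.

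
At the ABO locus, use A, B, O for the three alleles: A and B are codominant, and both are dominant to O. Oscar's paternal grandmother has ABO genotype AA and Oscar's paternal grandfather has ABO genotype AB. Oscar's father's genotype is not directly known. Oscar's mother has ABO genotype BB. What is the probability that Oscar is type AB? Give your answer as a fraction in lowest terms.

3/4

Oscar's father's ABO genotype from AA × AB: 1/2 AA, 1/2 AB.
Crossing each possibility with the mother BB and summing P(type AB): 1/2·1 + 1/2·1/2 = 3/4.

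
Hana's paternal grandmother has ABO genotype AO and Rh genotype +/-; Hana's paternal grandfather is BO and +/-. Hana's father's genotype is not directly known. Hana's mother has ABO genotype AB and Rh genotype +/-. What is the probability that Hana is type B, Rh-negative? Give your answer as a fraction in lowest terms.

3/32

Hana's father's ABO genotype from AO × BO: 1/4 AB, 1/4 AO, 1/4 BO, 1/4 OO.
Crossing each possibility with the mother AB and summing P(type B): 1/4·1/4 + 1/4·1/4 + 1/4·1/2 + 1/4·1/2 = 3/8.
Similarly for Rh via the father's Rh distribution: P(Rh-) = 1/4.
Independent loci: 3/8 × 1/4 = 3/32.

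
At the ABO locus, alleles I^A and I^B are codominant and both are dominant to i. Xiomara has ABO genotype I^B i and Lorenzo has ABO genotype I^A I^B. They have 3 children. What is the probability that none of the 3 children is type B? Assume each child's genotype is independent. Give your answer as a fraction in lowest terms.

1/8

ABO cross I^B i × I^A I^B → 1/4 A, 1/2 B, 1/4 AB.
So P(type B) = 1/2 per child.
P(not type B) = 1/2 for one child; (1/2)^3 = 1/8.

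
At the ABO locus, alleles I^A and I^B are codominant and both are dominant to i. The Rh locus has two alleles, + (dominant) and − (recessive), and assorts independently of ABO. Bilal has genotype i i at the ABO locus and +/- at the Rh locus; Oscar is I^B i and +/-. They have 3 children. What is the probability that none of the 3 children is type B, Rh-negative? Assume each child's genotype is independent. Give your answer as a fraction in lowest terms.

ABO cross i i × I^B i → 1/2 O, 1/2 B.
Rh cross +/- × +/- → 3/4 Rh+, 1/4 Rh-; so P(type B, Rh-negative) = 1/2 × 1/4 = 1/8 per child.
P(not type B, Rh-negative) = 7/8 for one child; (7/8)^3 = 343/512.

343/512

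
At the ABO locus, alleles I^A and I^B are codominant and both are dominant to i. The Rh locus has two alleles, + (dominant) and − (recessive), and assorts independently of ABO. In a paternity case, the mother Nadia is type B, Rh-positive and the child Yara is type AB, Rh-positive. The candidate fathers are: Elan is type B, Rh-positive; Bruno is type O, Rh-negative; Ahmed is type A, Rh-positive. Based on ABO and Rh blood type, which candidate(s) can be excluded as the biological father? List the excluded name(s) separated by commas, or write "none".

Elan, Bruno

A candidate is excluded only if no genotype consistent with his phenotype could produce a type AB, Rh-positive child with a type B, Rh-positive mother.
Elan (type B, Rh+): no genotype consistent with that phenotype can produce a type-AB Rh+ child with a type-B mother.
Bruno (type O, Rh-): no genotype consistent with that phenotype can produce a type-AB Rh+ child with a type-B mother.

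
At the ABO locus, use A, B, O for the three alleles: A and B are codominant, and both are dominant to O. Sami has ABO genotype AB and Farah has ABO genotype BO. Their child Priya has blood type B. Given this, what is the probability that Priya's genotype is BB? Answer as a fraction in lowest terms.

1/2

Cross AB × BO → 1/4 AB, 1/4 AO, 1/4 BB, 1/4 BO.
Type-B genotypes among offspring: BB (1/4), BO (1/4); total 1/2.
P(BB | type B) = (1/4) / (1/2) = 1/2.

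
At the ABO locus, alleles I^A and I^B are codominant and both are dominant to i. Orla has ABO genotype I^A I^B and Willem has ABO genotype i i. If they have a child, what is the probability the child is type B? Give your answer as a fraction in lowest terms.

ABO cross I^A I^B × i i → offspring phenotypes: 1/2 A, 1/2 B.
So P(type B) = 1/2.

1/2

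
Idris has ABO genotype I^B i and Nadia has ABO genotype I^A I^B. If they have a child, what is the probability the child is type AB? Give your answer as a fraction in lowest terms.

ABO cross I^B i × I^A I^B → offspring phenotypes: 1/4 A, 1/2 B, 1/4 AB.
So P(type AB) = 1/4.

1/4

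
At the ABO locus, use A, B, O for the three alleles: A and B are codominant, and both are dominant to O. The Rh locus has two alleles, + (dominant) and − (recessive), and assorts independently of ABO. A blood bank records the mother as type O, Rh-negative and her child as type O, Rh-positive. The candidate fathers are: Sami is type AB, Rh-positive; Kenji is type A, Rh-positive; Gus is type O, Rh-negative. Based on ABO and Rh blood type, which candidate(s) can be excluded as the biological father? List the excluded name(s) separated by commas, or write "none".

A candidate is excluded only if no genotype consistent with his phenotype could produce a type O, Rh-positive child with a type O, Rh-negative mother.
Sami (type AB, Rh+): no genotype consistent with that phenotype can produce a type-O Rh+ child with a type-O mother.
Gus (type O, Rh-): no genotype consistent with that phenotype can produce a type-O Rh+ child with a type-O mother.

Sami, Gus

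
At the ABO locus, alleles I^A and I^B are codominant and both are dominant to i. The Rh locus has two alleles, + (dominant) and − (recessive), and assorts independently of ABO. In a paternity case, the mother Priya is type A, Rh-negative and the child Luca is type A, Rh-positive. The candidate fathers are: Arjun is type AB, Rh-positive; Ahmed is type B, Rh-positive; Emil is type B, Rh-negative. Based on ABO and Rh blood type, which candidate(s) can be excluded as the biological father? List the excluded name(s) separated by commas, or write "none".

A candidate is excluded only if no genotype consistent with his phenotype could produce a type A, Rh-positive child with a type A, Rh-negative mother.
Emil (type B, Rh-): no genotype consistent with that phenotype can produce a type-A Rh+ child with a type-A mother.

Emil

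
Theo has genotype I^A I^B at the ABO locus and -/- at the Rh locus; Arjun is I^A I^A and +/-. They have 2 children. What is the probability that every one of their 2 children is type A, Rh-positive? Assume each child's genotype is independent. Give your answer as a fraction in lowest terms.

ABO cross I^A I^B × I^A I^A → 1/2 A, 1/2 AB.
Rh cross -/- × +/- → 1/2 Rh+, 1/2 Rh-; so P(type A, Rh-positive) = 1/2 × 1/2 = 1/4 per child.
All 2 independent: (1/4)^2 = 1/16.

1/16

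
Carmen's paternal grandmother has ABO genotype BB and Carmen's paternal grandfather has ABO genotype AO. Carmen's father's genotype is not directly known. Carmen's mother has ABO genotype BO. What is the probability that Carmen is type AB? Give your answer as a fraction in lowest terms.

Carmen's father's ABO genotype from BB × AO: 1/2 AB, 1/2 BO.
Crossing each possibility with the mother BO and summing P(type AB): 1/2·1/4 + 1/2·0 = 1/8.

1/8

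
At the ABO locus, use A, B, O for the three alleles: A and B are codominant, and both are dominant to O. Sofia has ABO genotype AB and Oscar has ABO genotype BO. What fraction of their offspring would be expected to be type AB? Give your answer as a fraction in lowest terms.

1/4

ABO cross AB × BO → offspring phenotypes: 1/4 A, 1/2 B, 1/4 AB.
So P(type AB) = 1/4.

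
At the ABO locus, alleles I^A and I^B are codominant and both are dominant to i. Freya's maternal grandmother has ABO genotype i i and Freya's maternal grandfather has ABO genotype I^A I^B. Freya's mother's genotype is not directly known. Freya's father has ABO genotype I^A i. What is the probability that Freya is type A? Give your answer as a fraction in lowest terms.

Freya's mother's ABO genotype from i i × I^A I^B: 1/2 I^A i, 1/2 I^B i.
Crossing each possibility with the father I^A i and summing P(type A): 1/2·3/4 + 1/2·1/4 = 1/2.

1/2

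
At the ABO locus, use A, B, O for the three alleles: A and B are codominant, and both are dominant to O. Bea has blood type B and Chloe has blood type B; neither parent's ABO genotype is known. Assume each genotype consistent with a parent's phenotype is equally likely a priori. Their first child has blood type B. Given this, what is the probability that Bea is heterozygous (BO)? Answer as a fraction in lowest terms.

Possible genotypes: Bea ∈ {BB, BO}; Chloe ∈ {BB, BO}.
Weight each parental genotype pair by prior × P(type-B child):
  BB × BB: posterior weight 4/15.
  BB × BO: posterior weight 4/15.
  BO × BB: posterior weight 4/15.
  BO × BO: posterior weight 1/5.
Sum the posterior weight over pairs where Bea is BO: 7/15.

7/15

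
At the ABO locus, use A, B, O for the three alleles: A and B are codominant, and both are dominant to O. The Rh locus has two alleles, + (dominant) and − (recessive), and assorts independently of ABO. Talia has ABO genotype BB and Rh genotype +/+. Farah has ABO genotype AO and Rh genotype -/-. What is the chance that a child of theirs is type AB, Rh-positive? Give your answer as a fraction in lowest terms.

1/2

ABO cross BB × AO → offspring phenotypes: 1/2 B, 1/2 AB.
Rh cross +/+ × -/- → 1 Rh+.
Independent loci: P(type AB, Rh-positive) = 1/2 × 1 = 1/2.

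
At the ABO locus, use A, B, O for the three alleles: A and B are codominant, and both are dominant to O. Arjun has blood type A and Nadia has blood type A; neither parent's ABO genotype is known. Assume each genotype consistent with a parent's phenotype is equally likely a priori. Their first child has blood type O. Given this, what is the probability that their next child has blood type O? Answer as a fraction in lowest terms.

1/4

Possible genotypes: Arjun ∈ {AA, AO}; Nadia ∈ {AA, AO}.
Weight each parental genotype pair by prior × P(type-O child):
  AO × AO: posterior weight 1; P(next child type O) = 1/4.
Weighted sum = 1/4.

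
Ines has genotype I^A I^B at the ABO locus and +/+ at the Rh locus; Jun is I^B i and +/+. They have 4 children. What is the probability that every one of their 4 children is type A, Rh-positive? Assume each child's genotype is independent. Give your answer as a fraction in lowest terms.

ABO cross I^A I^B × I^B i → 1/4 A, 1/2 B, 1/4 AB.
Rh cross +/+ × +/+ → 1 Rh+; so P(type A, Rh-positive) = 1/4 × 1 = 1/4 per child.
All 4 independent: (1/4)^4 = 1/256.

1/256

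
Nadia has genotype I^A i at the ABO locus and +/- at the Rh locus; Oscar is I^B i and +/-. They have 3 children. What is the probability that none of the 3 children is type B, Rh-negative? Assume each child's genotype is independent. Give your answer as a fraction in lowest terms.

ABO cross I^A i × I^B i → 1/4 O, 1/4 A, 1/4 B, 1/4 AB.
Rh cross +/- × +/- → 3/4 Rh+, 1/4 Rh-; so P(type B, Rh-negative) = 1/4 × 1/4 = 1/16 per child.
P(not type B, Rh-negative) = 15/16 for one child; (15/16)^3 = 3375/4096.

3375/4096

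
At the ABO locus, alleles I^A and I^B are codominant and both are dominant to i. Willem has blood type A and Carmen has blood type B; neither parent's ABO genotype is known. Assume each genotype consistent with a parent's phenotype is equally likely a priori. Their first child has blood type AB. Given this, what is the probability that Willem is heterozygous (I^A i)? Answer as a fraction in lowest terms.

1/3

Possible genotypes: Willem ∈ {I^A I^A, I^A i}; Carmen ∈ {I^B I^B, I^B i}.
Weight each parental genotype pair by prior × P(type-AB child):
  I^A I^A × I^B I^B: posterior weight 4/9.
  I^A I^A × I^B i: posterior weight 2/9.
  I^A i × I^B I^B: posterior weight 2/9.
  I^A i × I^B i: posterior weight 1/9.
Sum the posterior weight over pairs where Willem is I^A i: 1/3.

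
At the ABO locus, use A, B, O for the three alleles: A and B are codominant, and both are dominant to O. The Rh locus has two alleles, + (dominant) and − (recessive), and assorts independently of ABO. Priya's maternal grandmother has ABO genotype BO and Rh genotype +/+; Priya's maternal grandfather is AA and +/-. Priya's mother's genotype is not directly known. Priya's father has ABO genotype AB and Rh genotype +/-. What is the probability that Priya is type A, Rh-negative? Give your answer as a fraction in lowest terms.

3/64

Priya's mother's ABO genotype from BO × AA: 1/2 AB, 1/2 AO.
Crossing each possibility with the father AB and summing P(type A): 1/2·1/4 + 1/2·1/2 = 3/8.
Similarly for Rh via the mother's Rh distribution: P(Rh-) = 1/8.
Independent loci: 3/8 × 1/8 = 3/64.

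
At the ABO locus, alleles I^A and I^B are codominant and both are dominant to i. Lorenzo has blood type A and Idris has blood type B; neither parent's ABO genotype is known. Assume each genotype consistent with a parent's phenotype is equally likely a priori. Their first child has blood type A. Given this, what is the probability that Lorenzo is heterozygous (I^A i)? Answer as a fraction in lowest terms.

1/3

Possible genotypes: Lorenzo ∈ {I^A I^A, I^A i}; Idris ∈ {I^B I^B, I^B i}.
Weight each parental genotype pair by prior × P(type-A child):
  I^A I^A × I^B i: posterior weight 2/3.
  I^A i × I^B i: posterior weight 1/3.
Sum the posterior weight over pairs where Lorenzo is I^A i: 1/3.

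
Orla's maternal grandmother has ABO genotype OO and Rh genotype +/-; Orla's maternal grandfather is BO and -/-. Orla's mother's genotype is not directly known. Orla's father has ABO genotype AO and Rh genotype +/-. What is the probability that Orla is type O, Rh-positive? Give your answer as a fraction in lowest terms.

15/64

Orla's mother's ABO genotype from OO × BO: 1/2 BO, 1/2 OO.
Crossing each possibility with the father AO and summing P(type O): 1/2·1/4 + 1/2·1/2 = 3/8.
Similarly for Rh via the mother's Rh distribution: P(Rh+) = 5/8.
Independent loci: 3/8 × 5/8 = 15/64.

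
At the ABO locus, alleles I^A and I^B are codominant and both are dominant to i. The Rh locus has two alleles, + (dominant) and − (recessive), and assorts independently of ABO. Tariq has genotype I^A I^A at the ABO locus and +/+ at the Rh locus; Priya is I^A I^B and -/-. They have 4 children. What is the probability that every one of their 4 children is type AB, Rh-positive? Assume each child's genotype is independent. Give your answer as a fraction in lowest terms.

ABO cross I^A I^A × I^A I^B → 1/2 A, 1/2 AB.
Rh cross +/+ × -/- → 1 Rh+; so P(type AB, Rh-positive) = 1/2 × 1 = 1/2 per child.
All 4 independent: (1/2)^4 = 1/16.

1/16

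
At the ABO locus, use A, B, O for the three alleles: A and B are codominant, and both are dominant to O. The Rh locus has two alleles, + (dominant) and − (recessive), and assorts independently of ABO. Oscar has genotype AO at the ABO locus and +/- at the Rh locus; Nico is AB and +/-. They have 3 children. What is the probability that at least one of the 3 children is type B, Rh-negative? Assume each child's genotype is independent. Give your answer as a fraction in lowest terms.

721/4096

ABO cross AO × AB → 1/2 A, 1/4 B, 1/4 AB.
Rh cross +/- × +/- → 3/4 Rh+, 1/4 Rh-; so P(type B, Rh-negative) = 1/4 × 1/4 = 1/16 per child.
P(none) = (15/16)^3 = 3375/4096; P(at least one) = 1 − 3375/4096 = 721/4096.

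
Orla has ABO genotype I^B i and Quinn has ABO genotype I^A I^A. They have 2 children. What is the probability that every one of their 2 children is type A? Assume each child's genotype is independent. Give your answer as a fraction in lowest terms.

1/4

ABO cross I^B i × I^A I^A → 1/2 A, 1/2 AB.
So P(type A) = 1/2 per child.
All 2 independent: (1/2)^2 = 1/4.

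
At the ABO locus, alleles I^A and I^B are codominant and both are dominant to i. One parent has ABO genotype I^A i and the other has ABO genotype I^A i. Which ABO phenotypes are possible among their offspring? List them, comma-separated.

Gametes from I^A i × I^A i give offspring ABO genotypes I^A I^A, I^A i, i i, i.e. phenotypes O, A.

O, A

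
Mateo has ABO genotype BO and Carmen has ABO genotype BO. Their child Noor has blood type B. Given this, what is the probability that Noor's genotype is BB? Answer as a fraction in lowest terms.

1/3

Cross BO × BO → 1/4 BB, 1/2 BO, 1/4 OO.
Type-B genotypes among offspring: BB (1/4), BO (1/2); total 3/4.
P(BB | type B) = (1/4) / (3/4) = 1/3.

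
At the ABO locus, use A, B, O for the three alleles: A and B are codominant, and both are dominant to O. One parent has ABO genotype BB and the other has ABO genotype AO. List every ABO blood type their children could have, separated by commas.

B, AB

Gametes from BB × AO give offspring ABO genotypes AB, BO, i.e. phenotypes B, AB.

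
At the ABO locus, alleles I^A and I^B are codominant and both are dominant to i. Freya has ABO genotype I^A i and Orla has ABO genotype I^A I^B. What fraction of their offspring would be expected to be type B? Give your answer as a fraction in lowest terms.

1/4

ABO cross I^A i × I^A I^B → offspring phenotypes: 1/2 A, 1/4 B, 1/4 AB.
So P(type B) = 1/4.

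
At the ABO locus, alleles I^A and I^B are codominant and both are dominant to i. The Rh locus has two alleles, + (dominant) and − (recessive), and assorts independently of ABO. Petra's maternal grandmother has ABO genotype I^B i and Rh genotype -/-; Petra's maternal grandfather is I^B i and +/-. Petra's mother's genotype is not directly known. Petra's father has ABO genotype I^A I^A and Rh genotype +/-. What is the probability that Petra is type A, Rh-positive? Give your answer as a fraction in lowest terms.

5/16

Petra's mother's ABO genotype from I^B i × I^B i: 1/4 I^B I^B, 1/2 I^B i, 1/4 i i.
Crossing each possibility with the father I^A I^A and summing P(type A): 1/4·0 + 1/2·1/2 + 1/4·1 = 1/2.
Similarly for Rh via the mother's Rh distribution: P(Rh+) = 5/8.
Independent loci: 1/2 × 5/8 = 5/16.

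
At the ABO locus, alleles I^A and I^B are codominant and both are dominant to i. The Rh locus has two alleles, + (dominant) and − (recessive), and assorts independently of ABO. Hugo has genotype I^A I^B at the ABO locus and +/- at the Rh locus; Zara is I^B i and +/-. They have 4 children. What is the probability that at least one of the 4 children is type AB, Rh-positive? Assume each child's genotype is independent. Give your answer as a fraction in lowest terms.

36975/65536

ABO cross I^A I^B × I^B i → 1/4 A, 1/2 B, 1/4 AB.
Rh cross +/- × +/- → 3/4 Rh+, 1/4 Rh-; so P(type AB, Rh-positive) = 1/4 × 3/4 = 3/16 per child.
P(none) = (13/16)^4 = 28561/65536; P(at least one) = 1 − 28561/65536 = 36975/65536.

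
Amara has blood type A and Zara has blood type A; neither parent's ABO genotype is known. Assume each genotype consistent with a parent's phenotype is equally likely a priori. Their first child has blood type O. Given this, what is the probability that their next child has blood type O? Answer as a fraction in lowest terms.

Possible genotypes: Amara ∈ {I^A I^A, I^A i}; Zara ∈ {I^A I^A, I^A i}.
Weight each parental genotype pair by prior × P(type-O child):
  I^A i × I^A i: posterior weight 1; P(next child type O) = 1/4.
Weighted sum = 1/4.

1/4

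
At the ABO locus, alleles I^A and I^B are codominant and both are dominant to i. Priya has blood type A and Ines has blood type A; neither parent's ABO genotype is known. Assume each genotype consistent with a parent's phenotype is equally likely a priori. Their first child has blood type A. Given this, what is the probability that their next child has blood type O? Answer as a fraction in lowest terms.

Possible genotypes: Priya ∈ {I^A I^A, I^A i}; Ines ∈ {I^A I^A, I^A i}.
Weight each parental genotype pair by prior × P(type-A child):
  I^A I^A × I^A I^A: posterior weight 4/15; P(next child type O) = 0.
  I^A I^A × I^A i: posterior weight 4/15; P(next child type O) = 0.
  I^A i × I^A I^A: posterior weight 4/15; P(next child type O) = 0.
  I^A i × I^A i: posterior weight 1/5; P(next child type O) = 1/4.
Weighted sum = 1/20.

1/20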